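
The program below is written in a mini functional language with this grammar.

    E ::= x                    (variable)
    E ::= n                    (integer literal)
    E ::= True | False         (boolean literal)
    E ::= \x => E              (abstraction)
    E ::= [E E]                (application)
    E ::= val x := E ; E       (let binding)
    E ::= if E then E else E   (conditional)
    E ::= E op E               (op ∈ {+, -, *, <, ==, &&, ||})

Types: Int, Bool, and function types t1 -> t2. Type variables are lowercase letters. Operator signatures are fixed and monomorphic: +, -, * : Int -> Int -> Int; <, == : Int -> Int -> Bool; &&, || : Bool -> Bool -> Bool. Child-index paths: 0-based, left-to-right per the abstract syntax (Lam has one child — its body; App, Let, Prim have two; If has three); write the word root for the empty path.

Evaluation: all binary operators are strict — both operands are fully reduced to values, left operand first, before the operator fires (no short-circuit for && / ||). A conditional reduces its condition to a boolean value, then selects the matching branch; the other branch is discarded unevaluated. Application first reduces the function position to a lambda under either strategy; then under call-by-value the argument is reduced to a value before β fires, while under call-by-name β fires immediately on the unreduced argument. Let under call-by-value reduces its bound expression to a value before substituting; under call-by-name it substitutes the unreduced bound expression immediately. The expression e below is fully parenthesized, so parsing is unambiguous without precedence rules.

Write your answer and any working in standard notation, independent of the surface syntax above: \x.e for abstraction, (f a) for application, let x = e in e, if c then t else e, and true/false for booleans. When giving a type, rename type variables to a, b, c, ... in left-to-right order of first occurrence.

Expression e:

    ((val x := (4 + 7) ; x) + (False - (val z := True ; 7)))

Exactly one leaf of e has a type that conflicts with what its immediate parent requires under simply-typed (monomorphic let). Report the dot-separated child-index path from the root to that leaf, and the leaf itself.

Derivation:
  unify Int ~ Int
  unify Int ~ Int
let x : Int
x : Int
  unify Int ~ Int
  unify Bool ~ Int
  FAIL: mismatch Bool ~ Int

Answer: 1.0 : false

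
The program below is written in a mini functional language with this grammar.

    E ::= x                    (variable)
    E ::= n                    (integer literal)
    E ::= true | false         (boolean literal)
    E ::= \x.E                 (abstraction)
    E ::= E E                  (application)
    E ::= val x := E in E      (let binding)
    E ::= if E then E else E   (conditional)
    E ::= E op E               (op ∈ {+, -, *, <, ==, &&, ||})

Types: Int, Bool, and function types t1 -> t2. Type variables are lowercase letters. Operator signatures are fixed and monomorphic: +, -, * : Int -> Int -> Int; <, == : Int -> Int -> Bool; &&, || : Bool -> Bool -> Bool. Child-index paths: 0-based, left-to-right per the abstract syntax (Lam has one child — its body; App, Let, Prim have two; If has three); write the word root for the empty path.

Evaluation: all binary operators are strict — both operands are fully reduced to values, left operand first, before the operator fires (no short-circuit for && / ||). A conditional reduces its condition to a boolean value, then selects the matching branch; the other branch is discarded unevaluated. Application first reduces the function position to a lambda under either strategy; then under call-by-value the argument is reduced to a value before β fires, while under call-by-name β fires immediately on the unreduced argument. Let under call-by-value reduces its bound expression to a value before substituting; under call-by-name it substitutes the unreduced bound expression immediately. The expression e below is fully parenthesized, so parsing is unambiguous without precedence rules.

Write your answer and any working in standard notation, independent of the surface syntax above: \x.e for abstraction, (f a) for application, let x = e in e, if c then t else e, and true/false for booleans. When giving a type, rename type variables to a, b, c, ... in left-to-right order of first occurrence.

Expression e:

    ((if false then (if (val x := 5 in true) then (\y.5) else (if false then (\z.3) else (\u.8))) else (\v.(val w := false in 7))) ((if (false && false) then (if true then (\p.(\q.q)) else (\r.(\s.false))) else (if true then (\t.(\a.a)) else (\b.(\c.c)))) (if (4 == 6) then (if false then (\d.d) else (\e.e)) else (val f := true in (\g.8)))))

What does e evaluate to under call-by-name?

Answer: 7

Derivation:
step 0: ((if false then (if (let x = 5 in true) then (\y.5) else (if false then (\z.3) else (\u.8))) else (\v.(let w = false in 7))) ((if (false && false) then (if true then (\p.(\q.q)) else (\r.(\s.false))) else (if true then (\t.(\a.a)) else (\b.(\c.c)))) (if (4 == 6) then (if false then (\d.d) else (\e.e)) else (let f = true in (\g.8)))))
step 1: [if@0] ((\v.(let w = false in 7)) ((if (false && false) then (if true then (\p.(\q.q)) else (\r.(\s.false))) else (if true then (\t.(\a.a)) else (\b.(\c.c)))) (if (4 == 6) then (if false then (\d.d) else (\e.e)) else (let f = true in (\g.8)))))
step 2: [beta@root] (let w = false in 7)
step 3: [let@root] 7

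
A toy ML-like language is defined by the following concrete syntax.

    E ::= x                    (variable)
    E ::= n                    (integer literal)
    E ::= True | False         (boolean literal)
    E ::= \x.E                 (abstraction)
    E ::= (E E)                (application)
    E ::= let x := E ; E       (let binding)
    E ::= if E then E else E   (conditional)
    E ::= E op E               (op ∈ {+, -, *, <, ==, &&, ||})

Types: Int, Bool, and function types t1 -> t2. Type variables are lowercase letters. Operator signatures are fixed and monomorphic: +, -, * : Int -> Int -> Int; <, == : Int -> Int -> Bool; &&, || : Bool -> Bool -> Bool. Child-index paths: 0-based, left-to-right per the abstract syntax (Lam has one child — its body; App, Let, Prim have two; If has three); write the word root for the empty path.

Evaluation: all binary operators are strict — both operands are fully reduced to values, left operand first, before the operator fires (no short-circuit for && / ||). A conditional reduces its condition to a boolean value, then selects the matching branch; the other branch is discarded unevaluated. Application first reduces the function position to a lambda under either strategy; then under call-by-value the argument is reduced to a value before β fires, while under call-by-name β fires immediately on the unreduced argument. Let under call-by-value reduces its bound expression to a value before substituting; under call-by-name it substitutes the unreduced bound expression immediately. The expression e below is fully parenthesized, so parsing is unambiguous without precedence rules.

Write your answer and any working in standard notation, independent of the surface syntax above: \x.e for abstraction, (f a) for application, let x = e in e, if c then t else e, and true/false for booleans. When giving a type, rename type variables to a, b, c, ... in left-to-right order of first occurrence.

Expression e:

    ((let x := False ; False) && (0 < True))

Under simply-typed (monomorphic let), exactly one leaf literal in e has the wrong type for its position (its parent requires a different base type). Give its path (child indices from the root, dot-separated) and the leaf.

Working:
let x : Bool
  unify Bool ~ Bool
  unify Int ~ Int
  unify Bool ~ Int
  FAIL: mismatch Bool ~ Int

Answer: 1.1 : true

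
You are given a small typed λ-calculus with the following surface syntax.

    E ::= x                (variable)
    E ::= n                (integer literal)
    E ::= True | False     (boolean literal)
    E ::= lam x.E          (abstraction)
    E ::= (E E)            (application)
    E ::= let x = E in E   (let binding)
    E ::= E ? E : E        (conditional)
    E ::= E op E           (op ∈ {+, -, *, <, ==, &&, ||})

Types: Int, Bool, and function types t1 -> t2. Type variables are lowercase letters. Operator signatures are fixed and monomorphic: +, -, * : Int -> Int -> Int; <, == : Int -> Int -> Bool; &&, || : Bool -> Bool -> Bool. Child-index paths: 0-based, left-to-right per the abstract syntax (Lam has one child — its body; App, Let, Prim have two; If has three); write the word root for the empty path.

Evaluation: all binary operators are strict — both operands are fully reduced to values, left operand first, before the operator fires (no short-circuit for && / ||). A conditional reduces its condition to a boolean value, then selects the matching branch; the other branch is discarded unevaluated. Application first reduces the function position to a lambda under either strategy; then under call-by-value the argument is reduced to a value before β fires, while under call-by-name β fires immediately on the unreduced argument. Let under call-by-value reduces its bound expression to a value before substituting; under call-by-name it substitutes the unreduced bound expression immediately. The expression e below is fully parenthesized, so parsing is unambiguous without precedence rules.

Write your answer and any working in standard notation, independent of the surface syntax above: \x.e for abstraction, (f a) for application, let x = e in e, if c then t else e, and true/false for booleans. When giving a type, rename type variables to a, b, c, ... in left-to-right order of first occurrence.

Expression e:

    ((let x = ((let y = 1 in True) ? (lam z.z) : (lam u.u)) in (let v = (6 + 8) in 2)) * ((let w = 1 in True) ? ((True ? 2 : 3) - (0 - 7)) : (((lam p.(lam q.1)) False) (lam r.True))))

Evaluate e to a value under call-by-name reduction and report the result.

Answer: 18

Derivation:
step 0: ((let x = (if (let y = 1 in true) then (\z.z) else (\u.u)) in (let v = (6 + 8) in 2)) * (if (let w = 1 in true) then ((if true then 2 else 3) - (0 - 7)) else (((\p.(\q.1)) false) (\r.true))))
step 1: [let@0] ((let v = (6 + 8) in 2) * (if (let w = 1 in true) then ((if true then 2 else 3) - (0 - 7)) else (((\p.(\q.1)) false) (\r.true))))
step 2: [let@0] (2 * (if (let w = 1 in true) then ((if true then 2 else 3) - (0 - 7)) else (((\p.(\q.1)) false) (\r.true))))
step 3: [let@1.0] (2 * (if true then ((if true then 2 else 3) - (0 - 7)) else (((\p.(\q.1)) false) (\r.true))))
step 4: [if@1] (2 * ((if true then 2 else 3) - (0 - 7)))
step 5: [if@1.0] (2 * (2 - (0 - 7)))
step 6: [delta@1.1] (2 * (2 - -7))
step 7: [delta@1] (2 * 9)
step 8: [delta@root] 18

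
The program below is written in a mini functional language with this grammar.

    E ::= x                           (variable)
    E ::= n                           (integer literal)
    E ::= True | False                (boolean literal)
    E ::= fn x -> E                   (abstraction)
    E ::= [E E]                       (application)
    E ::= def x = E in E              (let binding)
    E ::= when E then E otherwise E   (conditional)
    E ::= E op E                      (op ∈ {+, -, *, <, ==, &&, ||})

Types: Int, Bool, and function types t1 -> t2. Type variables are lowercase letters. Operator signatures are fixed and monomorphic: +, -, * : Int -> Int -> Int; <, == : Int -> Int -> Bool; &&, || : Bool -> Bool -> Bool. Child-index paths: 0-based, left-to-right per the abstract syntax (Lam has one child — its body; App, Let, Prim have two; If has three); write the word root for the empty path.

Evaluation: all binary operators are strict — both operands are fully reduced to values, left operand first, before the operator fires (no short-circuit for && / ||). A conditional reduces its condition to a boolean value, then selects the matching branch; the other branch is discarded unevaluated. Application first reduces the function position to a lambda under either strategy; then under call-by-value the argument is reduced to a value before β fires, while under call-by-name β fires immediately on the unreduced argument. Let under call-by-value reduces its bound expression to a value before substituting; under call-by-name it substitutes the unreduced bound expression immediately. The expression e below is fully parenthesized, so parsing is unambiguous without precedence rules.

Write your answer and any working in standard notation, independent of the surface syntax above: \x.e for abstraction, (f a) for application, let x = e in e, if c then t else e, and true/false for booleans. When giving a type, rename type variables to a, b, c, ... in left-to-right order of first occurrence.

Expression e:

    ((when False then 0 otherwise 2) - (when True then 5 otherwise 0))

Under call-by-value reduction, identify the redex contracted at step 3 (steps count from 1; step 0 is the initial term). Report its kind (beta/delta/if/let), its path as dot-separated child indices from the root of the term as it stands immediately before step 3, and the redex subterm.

Derivation:
step 0: ((if false then 0 else 2) - (if true then 5 else 0))
step 1: [if@0] (2 - (if true then 5 else 0))
step 2: [if@1] (2 - 5)
step 3: [delta@root] -3

Answer: delta at root : (2 - 5)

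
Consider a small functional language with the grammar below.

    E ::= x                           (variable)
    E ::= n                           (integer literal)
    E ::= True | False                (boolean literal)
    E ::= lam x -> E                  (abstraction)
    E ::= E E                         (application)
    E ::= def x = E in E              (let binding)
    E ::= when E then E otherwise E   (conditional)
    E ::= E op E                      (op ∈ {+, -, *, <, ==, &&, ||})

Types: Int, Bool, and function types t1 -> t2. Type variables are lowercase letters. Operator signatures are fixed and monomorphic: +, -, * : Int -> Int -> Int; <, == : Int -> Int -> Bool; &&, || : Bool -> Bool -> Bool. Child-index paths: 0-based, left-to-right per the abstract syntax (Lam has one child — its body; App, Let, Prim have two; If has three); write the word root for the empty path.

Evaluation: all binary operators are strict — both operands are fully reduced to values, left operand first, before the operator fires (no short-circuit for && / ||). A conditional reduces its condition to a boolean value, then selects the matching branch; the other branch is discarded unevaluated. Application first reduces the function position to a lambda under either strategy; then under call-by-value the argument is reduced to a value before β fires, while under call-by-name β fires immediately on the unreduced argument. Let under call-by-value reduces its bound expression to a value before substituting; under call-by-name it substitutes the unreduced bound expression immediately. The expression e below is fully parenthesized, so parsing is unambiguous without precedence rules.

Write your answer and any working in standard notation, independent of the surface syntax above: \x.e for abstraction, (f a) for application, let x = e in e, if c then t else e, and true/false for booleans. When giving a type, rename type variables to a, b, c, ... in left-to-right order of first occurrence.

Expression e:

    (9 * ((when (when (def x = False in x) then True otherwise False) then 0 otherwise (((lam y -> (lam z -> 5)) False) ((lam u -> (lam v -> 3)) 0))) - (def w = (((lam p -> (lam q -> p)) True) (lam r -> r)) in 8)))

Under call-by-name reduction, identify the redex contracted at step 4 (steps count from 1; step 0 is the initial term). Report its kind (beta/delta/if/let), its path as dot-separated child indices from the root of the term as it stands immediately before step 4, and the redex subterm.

Answer: beta at 1.0.0 : ((\y.(\z.5)) false)

Derivation:
step 0: (9 * ((if (if (let x = false in x) then true else false) then 0 else (((\y.(\z.5)) false) ((\u.(\v.3)) 0))) - (let w = (((\p.(\q.p)) true) (\r.r)) in 8)))
step 1: [let@1.0.0.0] (9 * ((if (if false then true else false) then 0 else (((\y.(\z.5)) false) ((\u.(\v.3)) 0))) - (let w = (((\p.(\q.p)) true) (\r.r)) in 8)))
step 2: [if@1.0.0] (9 * ((if false then 0 else (((\y.(\z.5)) false) ((\u.(\v.3)) 0))) - (let w = (((\p.(\q.p)) true) (\r.r)) in 8)))
step 3: [if@1.0] (9 * ((((\y.(\z.5)) false) ((\u.(\v.3)) 0)) - (let w = (((\p.(\q.p)) true) (\r.r)) in 8)))
step 4: [beta@1.0.0] (9 * (((\z.5) ((\u.(\v.3)) 0)) - (let w = (((\p.(\q.p)) true) (\r.r)) in 8)))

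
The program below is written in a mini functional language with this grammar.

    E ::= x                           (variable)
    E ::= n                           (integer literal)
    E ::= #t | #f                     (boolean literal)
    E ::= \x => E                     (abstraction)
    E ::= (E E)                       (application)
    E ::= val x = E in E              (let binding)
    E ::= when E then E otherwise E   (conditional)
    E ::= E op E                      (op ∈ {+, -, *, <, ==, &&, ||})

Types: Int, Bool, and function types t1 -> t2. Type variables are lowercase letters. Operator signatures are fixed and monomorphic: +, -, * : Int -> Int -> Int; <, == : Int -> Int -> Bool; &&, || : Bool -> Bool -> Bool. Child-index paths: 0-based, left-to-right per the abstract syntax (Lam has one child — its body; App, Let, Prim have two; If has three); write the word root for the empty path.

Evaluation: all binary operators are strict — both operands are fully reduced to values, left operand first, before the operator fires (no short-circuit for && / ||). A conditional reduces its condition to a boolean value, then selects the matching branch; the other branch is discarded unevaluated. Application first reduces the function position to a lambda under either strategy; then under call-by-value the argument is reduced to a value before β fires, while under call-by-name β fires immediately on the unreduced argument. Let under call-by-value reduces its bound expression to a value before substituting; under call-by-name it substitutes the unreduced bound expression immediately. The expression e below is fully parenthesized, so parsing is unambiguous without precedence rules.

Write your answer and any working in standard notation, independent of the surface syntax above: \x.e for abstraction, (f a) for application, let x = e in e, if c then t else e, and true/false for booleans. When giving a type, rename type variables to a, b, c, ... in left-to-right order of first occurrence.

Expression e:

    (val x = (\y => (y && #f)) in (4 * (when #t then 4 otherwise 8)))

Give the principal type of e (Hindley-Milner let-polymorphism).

Answer: Int

Working:
y : a
  unify a ~ Bool
  unify Bool ~ Bool
\y._ : Bool -> Bool
let x : Bool -> Bool
  unify Int ~ Int
  unify Bool ~ Bool
  unify Int ~ Int
  unify Int ~ Int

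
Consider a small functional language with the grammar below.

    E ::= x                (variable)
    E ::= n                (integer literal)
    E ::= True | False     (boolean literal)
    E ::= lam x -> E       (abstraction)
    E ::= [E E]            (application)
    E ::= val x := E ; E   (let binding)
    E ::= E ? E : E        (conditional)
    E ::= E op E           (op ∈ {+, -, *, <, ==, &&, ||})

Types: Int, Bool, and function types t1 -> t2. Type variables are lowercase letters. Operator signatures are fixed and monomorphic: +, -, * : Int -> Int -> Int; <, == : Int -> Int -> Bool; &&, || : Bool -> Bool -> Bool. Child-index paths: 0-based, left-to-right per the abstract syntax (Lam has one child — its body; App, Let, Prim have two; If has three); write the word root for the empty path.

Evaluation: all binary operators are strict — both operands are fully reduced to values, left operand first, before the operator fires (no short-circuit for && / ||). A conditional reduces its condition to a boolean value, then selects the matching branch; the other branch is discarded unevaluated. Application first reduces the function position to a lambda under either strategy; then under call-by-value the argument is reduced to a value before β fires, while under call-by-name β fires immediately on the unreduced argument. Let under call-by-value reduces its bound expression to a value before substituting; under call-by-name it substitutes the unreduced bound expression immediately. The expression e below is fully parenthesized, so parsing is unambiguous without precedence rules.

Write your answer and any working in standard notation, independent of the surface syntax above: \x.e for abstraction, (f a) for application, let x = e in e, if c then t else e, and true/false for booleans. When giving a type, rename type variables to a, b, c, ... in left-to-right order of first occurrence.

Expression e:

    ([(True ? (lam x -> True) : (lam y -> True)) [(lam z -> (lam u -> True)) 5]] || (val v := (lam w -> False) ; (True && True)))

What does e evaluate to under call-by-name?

Answer: true

Trace:
step 0: (((if true then (\x.true) else (\y.true)) ((\z.(\u.true)) 5)) || (let v = (\w.false) in (true && true)))
step 1: [if@0.0] (((\x.true) ((\z.(\u.true)) 5)) || (let v = (\w.false) in (true && true)))
step 2: [beta@0] (true || (let v = (\w.false) in (true && true)))
step 3: [let@1] (true || (true && true))
step 4: [delta@1] (true || true)
step 5: [delta@root] true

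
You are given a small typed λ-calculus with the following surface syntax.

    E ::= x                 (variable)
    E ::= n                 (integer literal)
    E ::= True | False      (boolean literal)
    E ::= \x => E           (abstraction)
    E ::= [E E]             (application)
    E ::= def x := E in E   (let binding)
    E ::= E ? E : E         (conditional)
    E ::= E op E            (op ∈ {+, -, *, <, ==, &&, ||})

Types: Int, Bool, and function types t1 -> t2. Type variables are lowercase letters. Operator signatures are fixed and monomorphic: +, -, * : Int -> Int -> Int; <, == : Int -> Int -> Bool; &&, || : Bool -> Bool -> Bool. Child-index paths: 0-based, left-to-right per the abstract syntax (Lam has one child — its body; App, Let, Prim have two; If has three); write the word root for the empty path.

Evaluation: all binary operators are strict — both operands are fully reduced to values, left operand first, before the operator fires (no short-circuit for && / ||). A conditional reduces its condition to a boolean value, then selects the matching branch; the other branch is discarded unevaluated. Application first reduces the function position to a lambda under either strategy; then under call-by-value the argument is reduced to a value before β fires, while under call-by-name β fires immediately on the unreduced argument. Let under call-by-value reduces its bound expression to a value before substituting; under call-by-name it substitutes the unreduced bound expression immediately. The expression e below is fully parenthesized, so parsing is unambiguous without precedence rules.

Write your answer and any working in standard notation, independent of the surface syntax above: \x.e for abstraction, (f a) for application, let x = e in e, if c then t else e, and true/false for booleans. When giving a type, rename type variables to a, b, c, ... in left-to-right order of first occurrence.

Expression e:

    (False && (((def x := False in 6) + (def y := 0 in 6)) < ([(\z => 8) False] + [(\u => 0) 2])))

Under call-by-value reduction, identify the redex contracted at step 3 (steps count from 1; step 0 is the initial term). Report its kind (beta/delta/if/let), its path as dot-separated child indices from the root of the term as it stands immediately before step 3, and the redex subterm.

Answer: delta at 1.0 : (6 + 6)

Trace:
step 0: (false && (((let x = false in 6) + (let y = 0 in 6)) < (((\z.8) false) + ((\u.0) 2))))
step 1: [let@1.0.0] (false && ((6 + (let y = 0 in 6)) < (((\z.8) false) + ((\u.0) 2))))
step 2: [let@1.0.1] (false && ((6 + 6) < (((\z.8) false) + ((\u.0) 2))))
step 3: [delta@1.0] (false && (12 < (((\z.8) false) + ((\u.0) 2))))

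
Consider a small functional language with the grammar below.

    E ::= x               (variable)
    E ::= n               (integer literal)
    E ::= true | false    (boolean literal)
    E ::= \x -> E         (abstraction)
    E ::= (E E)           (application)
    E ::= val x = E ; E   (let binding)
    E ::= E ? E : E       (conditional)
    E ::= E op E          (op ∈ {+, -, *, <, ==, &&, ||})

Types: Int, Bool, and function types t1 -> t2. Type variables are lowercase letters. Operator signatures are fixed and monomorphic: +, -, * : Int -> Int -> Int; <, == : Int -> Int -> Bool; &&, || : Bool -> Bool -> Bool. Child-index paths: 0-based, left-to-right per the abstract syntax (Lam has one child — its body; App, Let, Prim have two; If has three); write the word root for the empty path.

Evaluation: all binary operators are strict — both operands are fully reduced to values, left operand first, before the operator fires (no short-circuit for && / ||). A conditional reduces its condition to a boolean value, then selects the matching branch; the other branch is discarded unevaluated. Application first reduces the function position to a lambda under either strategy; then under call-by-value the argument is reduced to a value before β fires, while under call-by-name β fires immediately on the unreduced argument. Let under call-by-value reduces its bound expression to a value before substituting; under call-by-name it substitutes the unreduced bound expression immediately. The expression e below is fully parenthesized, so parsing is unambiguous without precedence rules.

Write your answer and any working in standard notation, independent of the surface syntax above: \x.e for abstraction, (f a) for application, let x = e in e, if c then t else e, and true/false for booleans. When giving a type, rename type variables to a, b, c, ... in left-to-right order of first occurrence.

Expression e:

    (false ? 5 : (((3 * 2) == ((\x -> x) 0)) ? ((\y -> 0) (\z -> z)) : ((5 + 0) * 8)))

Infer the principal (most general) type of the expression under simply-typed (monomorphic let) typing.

Trace:
  unify Bool ~ Bool
  unify Int ~ Int
  unify Int ~ Int
  unify Int ~ Int
x : a
\x._ : a -> a
  unify a -> a ~ Int -> b
  unify a ~ Int
  unify Int ~ b
_ _ : Int
  unify Int ~ Int
  unify Bool ~ Bool
\y._ : c -> Int
z : d
\z._ : d -> d
  unify c -> Int ~ (d -> d) -> e
  unify c ~ d -> d
  unify Int ~ e
_ _ : Int
  unify Int ~ Int
  unify Int ~ Int
  unify Int ~ Int
  unify Int ~ Int
  unify Int ~ Int
  unify Int ~ Int

Answer: Int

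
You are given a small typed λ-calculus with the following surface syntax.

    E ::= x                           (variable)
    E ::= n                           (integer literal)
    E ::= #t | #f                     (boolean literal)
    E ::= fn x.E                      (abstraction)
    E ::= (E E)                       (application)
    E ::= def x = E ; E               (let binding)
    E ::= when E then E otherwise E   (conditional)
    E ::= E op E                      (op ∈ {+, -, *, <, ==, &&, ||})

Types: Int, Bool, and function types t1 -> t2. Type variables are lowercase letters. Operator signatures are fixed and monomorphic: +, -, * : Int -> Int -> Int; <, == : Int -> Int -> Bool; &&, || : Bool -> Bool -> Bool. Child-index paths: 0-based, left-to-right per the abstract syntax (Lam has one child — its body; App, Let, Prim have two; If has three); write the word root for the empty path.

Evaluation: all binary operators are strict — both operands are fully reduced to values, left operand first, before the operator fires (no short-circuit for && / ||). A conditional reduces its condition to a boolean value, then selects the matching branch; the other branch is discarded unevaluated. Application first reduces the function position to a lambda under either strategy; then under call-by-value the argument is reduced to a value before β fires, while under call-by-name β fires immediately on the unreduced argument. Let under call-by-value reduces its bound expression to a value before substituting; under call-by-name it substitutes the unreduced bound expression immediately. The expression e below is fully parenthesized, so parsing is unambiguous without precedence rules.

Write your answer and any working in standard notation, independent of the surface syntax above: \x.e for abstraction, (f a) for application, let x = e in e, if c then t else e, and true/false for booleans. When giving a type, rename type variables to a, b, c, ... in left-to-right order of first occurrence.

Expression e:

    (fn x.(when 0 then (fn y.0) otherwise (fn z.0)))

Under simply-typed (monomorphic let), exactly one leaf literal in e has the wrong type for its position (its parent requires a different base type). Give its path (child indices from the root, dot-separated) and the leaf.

Working:
  unify Int ~ Bool
  FAIL: mismatch Int ~ Bool

Answer: 0.0 : 0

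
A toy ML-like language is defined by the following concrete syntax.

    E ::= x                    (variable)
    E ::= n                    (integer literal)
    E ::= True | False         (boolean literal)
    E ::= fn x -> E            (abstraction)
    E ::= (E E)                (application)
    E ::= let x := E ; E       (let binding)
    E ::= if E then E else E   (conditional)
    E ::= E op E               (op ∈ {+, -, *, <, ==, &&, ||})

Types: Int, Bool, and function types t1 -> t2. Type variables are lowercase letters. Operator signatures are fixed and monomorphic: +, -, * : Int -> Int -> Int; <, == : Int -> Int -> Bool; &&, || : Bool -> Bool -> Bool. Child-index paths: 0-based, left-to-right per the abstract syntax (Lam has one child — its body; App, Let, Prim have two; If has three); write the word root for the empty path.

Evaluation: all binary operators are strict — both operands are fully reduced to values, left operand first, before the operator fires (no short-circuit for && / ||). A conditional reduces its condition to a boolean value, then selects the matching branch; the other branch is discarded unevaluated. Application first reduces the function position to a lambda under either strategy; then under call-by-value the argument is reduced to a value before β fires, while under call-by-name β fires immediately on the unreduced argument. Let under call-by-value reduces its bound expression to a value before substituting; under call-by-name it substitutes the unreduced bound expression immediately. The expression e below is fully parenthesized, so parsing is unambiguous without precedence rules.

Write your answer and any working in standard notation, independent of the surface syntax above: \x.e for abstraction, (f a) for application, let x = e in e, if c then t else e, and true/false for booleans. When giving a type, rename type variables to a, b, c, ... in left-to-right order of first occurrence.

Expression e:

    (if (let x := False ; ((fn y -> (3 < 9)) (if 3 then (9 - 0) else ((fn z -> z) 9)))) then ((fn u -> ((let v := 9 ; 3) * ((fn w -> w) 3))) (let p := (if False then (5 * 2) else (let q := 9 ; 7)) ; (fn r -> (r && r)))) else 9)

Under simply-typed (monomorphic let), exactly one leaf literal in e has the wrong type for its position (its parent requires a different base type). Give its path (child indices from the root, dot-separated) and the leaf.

Derivation:
let x : Bool
  unify Int ~ Int
  unify Int ~ Int
\y._ : a -> Bool
  unify Int ~ Bool
  FAIL: mismatch Int ~ Bool

Answer: 0.1.1.0 : 3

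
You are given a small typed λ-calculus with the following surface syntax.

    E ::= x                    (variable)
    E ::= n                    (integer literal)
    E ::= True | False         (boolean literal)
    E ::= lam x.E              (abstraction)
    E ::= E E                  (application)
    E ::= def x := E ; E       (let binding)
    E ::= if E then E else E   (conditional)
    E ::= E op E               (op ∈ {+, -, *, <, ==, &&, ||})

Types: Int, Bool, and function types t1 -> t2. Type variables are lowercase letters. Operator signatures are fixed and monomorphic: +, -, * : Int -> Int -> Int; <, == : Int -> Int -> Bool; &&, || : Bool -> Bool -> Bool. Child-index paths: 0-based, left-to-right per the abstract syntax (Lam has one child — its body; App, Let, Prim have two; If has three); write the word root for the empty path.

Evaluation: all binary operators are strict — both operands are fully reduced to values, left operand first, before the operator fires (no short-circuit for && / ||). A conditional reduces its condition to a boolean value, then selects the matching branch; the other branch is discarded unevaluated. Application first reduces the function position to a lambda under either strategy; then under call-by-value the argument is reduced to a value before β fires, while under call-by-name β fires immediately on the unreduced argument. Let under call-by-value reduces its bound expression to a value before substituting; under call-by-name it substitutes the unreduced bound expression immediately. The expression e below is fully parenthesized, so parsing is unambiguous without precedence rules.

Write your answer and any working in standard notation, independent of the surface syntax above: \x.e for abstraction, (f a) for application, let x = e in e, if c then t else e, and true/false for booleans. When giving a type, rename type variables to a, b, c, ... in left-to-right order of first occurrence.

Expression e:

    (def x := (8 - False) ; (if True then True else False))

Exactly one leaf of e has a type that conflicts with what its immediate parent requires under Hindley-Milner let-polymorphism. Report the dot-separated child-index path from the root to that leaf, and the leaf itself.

Answer: 0.1 : false

Derivation:
  unify Int ~ Int
  unify Bool ~ Int
  FAIL: mismatch Bool ~ Int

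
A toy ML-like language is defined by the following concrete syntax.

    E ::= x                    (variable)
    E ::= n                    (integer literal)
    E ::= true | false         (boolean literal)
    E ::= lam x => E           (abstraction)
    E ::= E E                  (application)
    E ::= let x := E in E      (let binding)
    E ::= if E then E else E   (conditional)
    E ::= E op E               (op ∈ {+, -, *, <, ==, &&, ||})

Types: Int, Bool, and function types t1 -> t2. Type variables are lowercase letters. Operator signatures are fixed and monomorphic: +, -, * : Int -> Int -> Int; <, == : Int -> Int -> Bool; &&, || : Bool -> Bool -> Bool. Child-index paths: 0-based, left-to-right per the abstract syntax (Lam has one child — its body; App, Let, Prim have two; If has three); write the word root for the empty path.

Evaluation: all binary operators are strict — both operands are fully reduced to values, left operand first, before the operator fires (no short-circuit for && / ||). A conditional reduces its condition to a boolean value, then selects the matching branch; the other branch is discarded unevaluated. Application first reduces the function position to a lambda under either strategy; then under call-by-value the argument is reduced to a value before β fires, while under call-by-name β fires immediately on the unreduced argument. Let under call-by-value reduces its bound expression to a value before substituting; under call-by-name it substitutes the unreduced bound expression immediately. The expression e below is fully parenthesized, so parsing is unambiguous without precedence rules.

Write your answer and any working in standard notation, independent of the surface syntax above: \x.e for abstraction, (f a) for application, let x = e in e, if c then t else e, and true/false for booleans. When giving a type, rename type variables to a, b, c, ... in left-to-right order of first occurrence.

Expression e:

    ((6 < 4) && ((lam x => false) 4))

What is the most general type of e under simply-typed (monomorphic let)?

Working:
  unify Int ~ Int
  unify Int ~ Int
  unify Bool ~ Bool
\x._ : a -> Bool
  unify a -> Bool ~ Int -> b
  unify a ~ Int
  unify Bool ~ b
_ _ : Bool
  unify Bool ~ Bool

Answer: Bool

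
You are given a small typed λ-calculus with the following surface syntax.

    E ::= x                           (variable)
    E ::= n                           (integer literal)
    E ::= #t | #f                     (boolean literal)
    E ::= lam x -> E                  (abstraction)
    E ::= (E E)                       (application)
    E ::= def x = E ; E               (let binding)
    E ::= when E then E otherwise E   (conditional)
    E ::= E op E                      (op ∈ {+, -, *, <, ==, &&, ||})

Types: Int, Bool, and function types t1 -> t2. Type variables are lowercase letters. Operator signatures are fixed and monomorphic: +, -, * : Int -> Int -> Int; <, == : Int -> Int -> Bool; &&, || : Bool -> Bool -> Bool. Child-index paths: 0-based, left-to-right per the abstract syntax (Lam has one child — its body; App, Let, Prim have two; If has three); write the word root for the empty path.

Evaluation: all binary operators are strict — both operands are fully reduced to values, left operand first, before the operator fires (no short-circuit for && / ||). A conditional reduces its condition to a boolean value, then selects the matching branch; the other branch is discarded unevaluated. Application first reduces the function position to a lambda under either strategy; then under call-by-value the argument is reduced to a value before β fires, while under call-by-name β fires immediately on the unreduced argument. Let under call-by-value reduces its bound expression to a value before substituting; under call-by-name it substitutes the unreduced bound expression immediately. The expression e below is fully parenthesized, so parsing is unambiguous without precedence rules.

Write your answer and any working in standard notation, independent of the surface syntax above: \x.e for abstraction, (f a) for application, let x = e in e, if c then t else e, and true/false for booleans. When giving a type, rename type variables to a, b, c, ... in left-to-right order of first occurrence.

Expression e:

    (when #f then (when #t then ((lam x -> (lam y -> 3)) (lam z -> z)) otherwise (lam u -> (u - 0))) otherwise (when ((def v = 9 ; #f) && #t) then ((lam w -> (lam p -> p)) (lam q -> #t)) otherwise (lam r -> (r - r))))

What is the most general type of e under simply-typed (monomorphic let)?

Derivation:
  unify Bool ~ Bool
  unify Bool ~ Bool
\y._ : b -> Int
\x._ : a -> b -> Int
z : c
\z._ : c -> c
  unify a -> b -> Int ~ (c -> c) -> d
  unify a ~ c -> c
  unify b -> Int ~ d
_ _ : b -> Int
u : e
  unify e ~ Int
  unify Int ~ Int
\u._ : Int -> Int
  unify b -> Int ~ Int -> Int
  unify b ~ Int
  unify Int ~ Int
let v : Int
  unify Bool ~ Bool
  unify Bool ~ Bool
  unify Bool ~ Bool
p : g
\p._ : g -> g
\w._ : f -> g -> g
\q._ : h -> Bool
  unify f -> g -> g ~ (h -> Bool) -> i
  unify f ~ h -> Bool
  unify g -> g ~ i
_ _ : g -> g
r : j
  unify j ~ Int
r : Int
  unify Int ~ Int
\r._ : Int -> Int
  unify g -> g ~ Int -> Int
  unify g ~ Int
  unify Int ~ Int
  unify Int -> Int ~ Int -> Int
  unify Int ~ Int
  unify Int ~ Int

Answer: Int -> Int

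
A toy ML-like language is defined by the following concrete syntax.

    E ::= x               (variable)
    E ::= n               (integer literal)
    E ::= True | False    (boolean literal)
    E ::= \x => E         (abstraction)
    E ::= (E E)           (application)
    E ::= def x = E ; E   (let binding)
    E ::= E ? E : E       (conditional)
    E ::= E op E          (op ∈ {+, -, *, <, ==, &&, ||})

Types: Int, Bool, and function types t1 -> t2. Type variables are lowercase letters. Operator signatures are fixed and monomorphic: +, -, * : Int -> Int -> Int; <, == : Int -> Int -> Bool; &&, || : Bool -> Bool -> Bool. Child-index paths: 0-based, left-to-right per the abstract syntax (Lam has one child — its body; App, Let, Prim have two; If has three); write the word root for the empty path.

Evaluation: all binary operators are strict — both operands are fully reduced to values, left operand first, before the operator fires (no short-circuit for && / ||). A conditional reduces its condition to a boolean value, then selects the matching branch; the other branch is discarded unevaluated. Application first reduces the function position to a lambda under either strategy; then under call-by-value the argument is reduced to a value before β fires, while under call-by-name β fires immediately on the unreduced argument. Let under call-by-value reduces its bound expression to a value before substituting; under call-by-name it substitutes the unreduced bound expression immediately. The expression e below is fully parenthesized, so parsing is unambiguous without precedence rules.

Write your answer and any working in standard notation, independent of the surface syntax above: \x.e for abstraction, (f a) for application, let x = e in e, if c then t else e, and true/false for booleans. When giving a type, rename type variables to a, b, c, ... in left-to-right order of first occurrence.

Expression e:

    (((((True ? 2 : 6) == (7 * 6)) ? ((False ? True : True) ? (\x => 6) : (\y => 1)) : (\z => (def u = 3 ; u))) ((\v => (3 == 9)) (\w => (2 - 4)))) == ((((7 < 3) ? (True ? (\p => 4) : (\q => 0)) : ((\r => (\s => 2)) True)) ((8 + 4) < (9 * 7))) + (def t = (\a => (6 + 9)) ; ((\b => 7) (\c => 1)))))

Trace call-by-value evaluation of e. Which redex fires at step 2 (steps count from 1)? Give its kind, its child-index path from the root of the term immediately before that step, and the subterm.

Answer: delta at 0.0.0.1 : (7 * 6)

Trace:
step 0: (((if ((if true then 2 else 6) == (7 * 6)) then (if (if false then true else true) then (\x.6) else (\y.1)) else (\z.(let u = 3 in u))) ((\v.(3 == 9)) (\w.(2 - 4)))) == (((if (7 < 3) then (if true then (\p.4) else (\q.0)) else ((\r.(\s.2)) true)) ((8 + 4) < (9 * 7))) + (let t = (\a.(6 + 9)) in ((\b.7) (\c.1)))))
step 1: [if@0.0.0.0] (((if (2 == (7 * 6)) then (if (if false then true else true) then (\x.6) else (\y.1)) else (\z.(let u = 3 in u))) ((\v.(3 == 9)) (\w.(2 - 4)))) == (((if (7 < 3) then (if true then (\p.4) else (\q.0)) else ((\r.(\s.2)) true)) ((8 + 4) < (9 * 7))) + (let t = (\a.(6 + 9)) in ((\b.7) (\c.1)))))
step 2: [delta@0.0.0.1] (((if (2 == 42) then (if (if false then true else true) then (\x.6) else (\y.1)) else (\z.(let u = 3 in u))) ((\v.(3 == 9)) (\w.(2 - 4)))) == (((if (7 < 3) then (if true then (\p.4) else (\q.0)) else ((\r.(\s.2)) true)) ((8 + 4) < (9 * 7))) + (let t = (\a.(6 + 9)) in ((\b.7) (\c.1)))))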